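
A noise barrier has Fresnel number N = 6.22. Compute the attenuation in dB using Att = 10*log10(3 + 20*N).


3 + 20*N = 3 + 20*6.22 = 127.4
Att = 10*log10(127.4) = 21.052 dB


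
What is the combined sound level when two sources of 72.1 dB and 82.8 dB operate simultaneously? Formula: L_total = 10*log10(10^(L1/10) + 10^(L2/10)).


10^(72.1/10) = 1.62181e+07
10^(82.8/10) = 1.90546e+08
Sum = 1.62181e+07 + 1.90546e+08 = 2.06764e+08
L_total = 10*log10(2.06764e+08) = 83.155 dB


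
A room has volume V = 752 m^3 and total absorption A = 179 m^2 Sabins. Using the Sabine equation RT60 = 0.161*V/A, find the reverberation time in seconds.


RT60 = 0.161 * 752 / 179 = 0.67638 s


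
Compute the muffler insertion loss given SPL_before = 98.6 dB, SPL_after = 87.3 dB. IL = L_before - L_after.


Insertion loss = SPL without muffler - SPL with muffler
IL = 98.6 - 87.3 = 11.3 dB


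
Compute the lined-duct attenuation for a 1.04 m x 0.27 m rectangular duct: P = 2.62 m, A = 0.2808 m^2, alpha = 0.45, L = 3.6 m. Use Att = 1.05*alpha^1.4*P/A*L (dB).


alpha^1.4 = 0.45^1.4 = 0.326962
Attenuation rate = 1.05 * alpha^1.4 * P / A
= 1.05 * 0.326962 * 2.62 / 0.2808 = 3.20325 dB/m
Total Att = 3.20325 * 3.6 = 11.532 dB


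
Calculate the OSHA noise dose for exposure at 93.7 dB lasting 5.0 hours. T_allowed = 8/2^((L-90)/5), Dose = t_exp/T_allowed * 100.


T_allowed = 8 / 2^((93.7 - 90)/5) = 4.78991 hr
Dose = 5.0 / 4.78991 * 100 = 104.39 %


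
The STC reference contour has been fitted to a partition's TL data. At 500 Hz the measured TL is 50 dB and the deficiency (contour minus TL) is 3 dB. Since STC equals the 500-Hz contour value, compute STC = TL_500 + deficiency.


By ASTM E413, STC = value of the fitted reference contour at 500 Hz.
Contour value at 500 Hz = TL_500 + deficiency = 50 + 3 = 53
STC = 53


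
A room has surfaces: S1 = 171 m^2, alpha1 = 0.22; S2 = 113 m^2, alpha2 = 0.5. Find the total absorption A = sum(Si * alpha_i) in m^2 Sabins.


171 * 0.22 = 37.62
113 * 0.5 = 56.5
A_total = 37.62 + 56.5 = 94.12 m^2


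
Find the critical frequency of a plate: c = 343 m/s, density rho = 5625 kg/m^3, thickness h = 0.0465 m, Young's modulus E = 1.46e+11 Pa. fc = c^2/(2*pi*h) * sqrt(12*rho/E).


12*rho/E = 12*5625/1.46e+11 = 4.62329e-07
sqrt(12*rho/E) = sqrt(4.62329e-07) = 0.000679948
c^2/(2*pi*h) = 343^2/(2*pi*0.0465) = 402676
fc = 402676 * 0.000679948 = 273.8 Hz


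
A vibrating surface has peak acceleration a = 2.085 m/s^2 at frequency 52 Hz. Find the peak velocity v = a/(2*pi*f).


omega = 2*pi*f = 2*pi*52 = 326.726 rad/s
v = a / omega = 2.085 / 326.726 = 0.0063815 m/s


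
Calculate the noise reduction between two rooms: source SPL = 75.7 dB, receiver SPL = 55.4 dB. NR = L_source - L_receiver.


NR = L_source - L_receiver (difference between source and receiving room levels)
NR = 75.7 - 55.4 = 20.3 dB


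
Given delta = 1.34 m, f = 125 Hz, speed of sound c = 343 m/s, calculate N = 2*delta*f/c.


N = 2*delta*f/c = 2*delta/lambda, where lambda = c/f
lambda = 343 / 125 = 2.744 m
N = 2 * 1.34 / 2.744 = 0.97668


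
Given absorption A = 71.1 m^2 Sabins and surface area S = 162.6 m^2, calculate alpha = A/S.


Absorption coefficient = absorbed power / incident power
alpha = A / S = 71.1 / 162.6 = 0.43727


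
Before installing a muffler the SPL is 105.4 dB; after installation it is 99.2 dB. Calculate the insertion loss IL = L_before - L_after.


Insertion loss = SPL without muffler - SPL with muffler
IL = 105.4 - 99.2 = 6.2 dB


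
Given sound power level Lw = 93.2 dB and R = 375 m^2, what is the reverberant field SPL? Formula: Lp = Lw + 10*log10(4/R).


4/R = 4/375 = 0.0106667
Lp = 93.2 + 10*log10(0.0106667) = 73.48 dB


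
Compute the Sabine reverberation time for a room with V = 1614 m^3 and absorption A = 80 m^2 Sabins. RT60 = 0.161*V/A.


RT60 = 0.161 * 1614 / 80 = 3.2482 s


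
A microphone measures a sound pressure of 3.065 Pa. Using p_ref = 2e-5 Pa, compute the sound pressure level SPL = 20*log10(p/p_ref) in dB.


p / p_ref = 3.065 / 2e-5 = 153250
SPL = 20 * log10(153250) = 103.71 dB


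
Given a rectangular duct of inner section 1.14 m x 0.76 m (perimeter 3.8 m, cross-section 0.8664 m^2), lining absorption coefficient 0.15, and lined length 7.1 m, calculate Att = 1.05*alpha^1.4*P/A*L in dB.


alpha^1.4 = 0.15^1.4 = 0.0702308
Attenuation rate = 1.05 * alpha^1.4 * P / A
= 1.05 * 0.0702308 * 3.8 / 0.8664 = 0.323431 dB/m
Total Att = 0.323431 * 7.1 = 2.2964 dB


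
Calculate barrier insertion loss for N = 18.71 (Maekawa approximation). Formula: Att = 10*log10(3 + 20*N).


3 + 20*N = 3 + 20*18.71 = 377.2
Att = 10*log10(377.2) = 25.766 dB


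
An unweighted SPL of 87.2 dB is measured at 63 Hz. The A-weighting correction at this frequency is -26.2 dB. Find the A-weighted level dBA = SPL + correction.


A-weighting table: 63 Hz -> -26.2 dB correction
SPL_A = SPL + correction = 87.2 + (-26.2) = 61 dBA


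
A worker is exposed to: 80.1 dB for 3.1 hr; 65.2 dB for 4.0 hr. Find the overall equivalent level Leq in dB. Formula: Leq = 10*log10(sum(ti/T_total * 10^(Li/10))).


T_total = 3.1 + 4.0 = 7.1 hr
(3.1/7.1) * 10^(80.1/10) = 4.4679e+07
(4.0/7.1) * 10^(65.2/10) = 1.86553e+06
Sum = 4.4679e+07 + 1.86553e+06 = 4.65445e+07
Leq = 10*log10(4.65445e+07) = 76.679 dB


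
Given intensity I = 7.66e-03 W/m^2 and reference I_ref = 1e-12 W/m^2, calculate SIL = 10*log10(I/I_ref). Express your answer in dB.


I / I_ref = 7.66e-03 / 1e-12 = 7.66e+09
SIL = 10 * log10(7.66e+09) = 98.842 dB


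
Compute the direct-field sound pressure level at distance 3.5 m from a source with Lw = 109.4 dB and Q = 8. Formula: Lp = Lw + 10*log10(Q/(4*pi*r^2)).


4*pi*r^2 = 4*pi*3.5^2 = 153.938 m^2
Q / (4*pi*r^2) = 8 / 153.938 = 0.051969
Lp = 109.4 + 10*log10(0.051969) = 96.557 dB


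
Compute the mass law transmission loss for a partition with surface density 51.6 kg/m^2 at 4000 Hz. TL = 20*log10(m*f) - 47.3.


m * f = 51.6 * 4000 = 206400
20*log10(206400) = 106.294 dB
TL = 106.294 - 47.3 = 58.994 dB


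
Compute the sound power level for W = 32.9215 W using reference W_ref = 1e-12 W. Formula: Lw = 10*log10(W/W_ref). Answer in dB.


W / W_ref = 32.9215 / 1e-12 = 3.29215e+13
Lw = 10 * log10(3.29215e+13) = 135.17 dB


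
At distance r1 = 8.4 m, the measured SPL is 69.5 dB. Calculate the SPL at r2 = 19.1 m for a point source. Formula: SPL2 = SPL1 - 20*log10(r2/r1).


r2/r1 = 19.1/8.4 = 2.27381
Correction = 20*log10(2.27381) = 7.13508 dB
SPL2 = 69.5 - 7.13508 = 62.365 dB


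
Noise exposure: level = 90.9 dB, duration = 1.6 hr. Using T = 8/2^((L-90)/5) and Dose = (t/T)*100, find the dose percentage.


T_allowed = 8 / 2^((90.9 - 90)/5) = 7.06162 hr
Dose = 1.6 / 7.06162 * 100 = 22.658 %


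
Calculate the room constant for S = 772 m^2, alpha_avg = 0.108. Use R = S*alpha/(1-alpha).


R = 772 * 0.108 / (1 - 0.108) = 93.471 m^2


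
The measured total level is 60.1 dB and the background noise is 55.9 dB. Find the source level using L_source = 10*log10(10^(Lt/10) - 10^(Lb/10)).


10^(60.1/10) = 1.02329e+06
10^(55.9/10) = 389045
Difference = 1.02329e+06 - 389045 = 634245
L_source = 10*log10(634245) = 58.023 dB


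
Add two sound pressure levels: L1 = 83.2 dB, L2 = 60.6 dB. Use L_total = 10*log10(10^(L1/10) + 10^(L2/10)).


10^(83.2/10) = 2.0893e+08
10^(60.6/10) = 1.14815e+06
Sum = 2.0893e+08 + 1.14815e+06 = 2.10078e+08
L_total = 10*log10(2.10078e+08) = 83.224 dB


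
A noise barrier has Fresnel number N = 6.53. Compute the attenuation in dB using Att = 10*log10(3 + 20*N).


3 + 20*N = 3 + 20*6.53 = 133.6
Att = 10*log10(133.6) = 21.258 dB


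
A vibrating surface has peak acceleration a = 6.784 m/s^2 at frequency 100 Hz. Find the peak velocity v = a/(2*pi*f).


omega = 2*pi*f = 2*pi*100 = 628.319 rad/s
v = a / omega = 6.784 / 628.319 = 0.010797 m/s


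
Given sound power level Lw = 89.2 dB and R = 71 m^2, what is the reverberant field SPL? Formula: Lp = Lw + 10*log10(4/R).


4/R = 4/71 = 0.056338
Lp = 89.2 + 10*log10(0.056338) = 76.708 dB


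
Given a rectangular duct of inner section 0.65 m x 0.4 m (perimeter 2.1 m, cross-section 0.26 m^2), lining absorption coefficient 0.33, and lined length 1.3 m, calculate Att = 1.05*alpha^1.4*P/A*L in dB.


alpha^1.4 = 0.33^1.4 = 0.211797
Attenuation rate = 1.05 * alpha^1.4 * P / A
= 1.05 * 0.211797 * 2.1 / 0.26 = 1.7962 dB/m
Total Att = 1.7962 * 1.3 = 2.3351 dB


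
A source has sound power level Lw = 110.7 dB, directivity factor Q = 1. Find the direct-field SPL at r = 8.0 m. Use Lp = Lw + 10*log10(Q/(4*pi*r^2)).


4*pi*r^2 = 4*pi*8.0^2 = 804.248 m^2
Q / (4*pi*r^2) = 1 / 804.248 = 0.0012434
Lp = 110.7 + 10*log10(0.0012434) = 81.646 dB


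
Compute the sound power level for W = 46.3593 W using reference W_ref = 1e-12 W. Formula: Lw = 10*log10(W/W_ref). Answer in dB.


W / W_ref = 46.3593 / 1e-12 = 4.63593e+13
Lw = 10 * log10(4.63593e+13) = 136.66 dB


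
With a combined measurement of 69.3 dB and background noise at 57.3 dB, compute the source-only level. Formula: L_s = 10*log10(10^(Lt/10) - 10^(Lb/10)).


10^(69.3/10) = 8.51138e+06
10^(57.3/10) = 537032
Difference = 8.51138e+06 - 537032 = 7.97435e+06
L_source = 10*log10(7.97435e+06) = 69.017 dB


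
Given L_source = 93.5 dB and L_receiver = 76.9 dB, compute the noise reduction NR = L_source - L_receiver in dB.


NR = L_source - L_receiver (difference between source and receiving room levels)
NR = 93.5 - 76.9 = 16.6 dB


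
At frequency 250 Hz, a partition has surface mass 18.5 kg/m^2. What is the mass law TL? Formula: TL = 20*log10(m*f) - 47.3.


m * f = 18.5 * 250 = 4625
20*log10(4625) = 73.3022 dB
TL = 73.3022 - 47.3 = 26.002 dB


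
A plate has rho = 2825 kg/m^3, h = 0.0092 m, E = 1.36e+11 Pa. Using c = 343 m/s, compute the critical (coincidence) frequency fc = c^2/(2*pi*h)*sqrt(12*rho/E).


12*rho/E = 12*2825/1.36e+11 = 2.49265e-07
sqrt(12*rho/E) = sqrt(2.49265e-07) = 0.000499264
c^2/(2*pi*h) = 343^2/(2*pi*0.0092) = 2.03526e+06
fc = 2.03526e+06 * 0.000499264 = 1016.1 Hz


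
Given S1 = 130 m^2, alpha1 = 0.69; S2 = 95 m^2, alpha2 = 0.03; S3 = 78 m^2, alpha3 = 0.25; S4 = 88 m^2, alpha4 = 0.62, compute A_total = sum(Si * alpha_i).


130 * 0.69 = 89.7
95 * 0.03 = 2.85
78 * 0.25 = 19.5
88 * 0.62 = 54.56
A_total = 89.7 + 2.85 + 19.5 + 54.56 = 166.61 m^2


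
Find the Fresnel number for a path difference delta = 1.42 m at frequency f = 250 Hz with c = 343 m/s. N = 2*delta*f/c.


N = 2*delta*f/c = 2*delta/lambda, where lambda = c/f
lambda = 343 / 250 = 1.372 m
N = 2 * 1.42 / 1.372 = 2.07


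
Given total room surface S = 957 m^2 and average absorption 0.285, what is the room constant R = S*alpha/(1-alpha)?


R = 957 * 0.285 / (1 - 0.285) = 381.46 m^2


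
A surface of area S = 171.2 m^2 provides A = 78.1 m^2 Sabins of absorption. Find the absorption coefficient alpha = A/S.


Absorption coefficient = absorbed power / incident power
alpha = A / S = 78.1 / 171.2 = 0.45619


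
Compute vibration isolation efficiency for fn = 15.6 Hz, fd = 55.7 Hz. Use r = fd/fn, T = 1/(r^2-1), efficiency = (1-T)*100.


r = 55.7 / 15.6 = 3.57051
r^2 - 1 = 3.57051^2 - 1 = 11.7485
T = 1/11.7485 = 0.0851172
Efficiency = (1 - 0.0851172)*100 = 91.488 %


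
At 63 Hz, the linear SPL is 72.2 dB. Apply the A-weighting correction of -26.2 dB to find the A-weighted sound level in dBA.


A-weighting table: 63 Hz -> -26.2 dB correction
SPL_A = SPL + correction = 72.2 + (-26.2) = 46 dBA


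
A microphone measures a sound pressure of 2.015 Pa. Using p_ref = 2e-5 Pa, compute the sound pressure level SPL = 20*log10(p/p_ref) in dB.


p / p_ref = 2.015 / 2e-5 = 100750
SPL = 20 * log10(100750) = 100.06 dB


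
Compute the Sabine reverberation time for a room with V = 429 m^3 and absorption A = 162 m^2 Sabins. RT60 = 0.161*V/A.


RT60 = 0.161 * 429 / 162 = 0.42635 s


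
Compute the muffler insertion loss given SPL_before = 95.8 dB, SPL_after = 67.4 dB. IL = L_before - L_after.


Insertion loss = SPL without muffler - SPL with muffler
IL = 95.8 - 67.4 = 28.4 dB


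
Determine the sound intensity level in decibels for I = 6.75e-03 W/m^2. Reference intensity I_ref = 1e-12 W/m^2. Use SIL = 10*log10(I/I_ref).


I / I_ref = 6.75e-03 / 1e-12 = 6.75e+09
SIL = 10 * log10(6.75e+09) = 98.293 dB


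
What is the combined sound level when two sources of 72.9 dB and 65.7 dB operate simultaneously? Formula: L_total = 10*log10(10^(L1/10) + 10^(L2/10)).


10^(72.9/10) = 1.94984e+07
10^(65.7/10) = 3.71535e+06
Sum = 1.94984e+07 + 3.71535e+06 = 2.32138e+07
L_total = 10*log10(2.32138e+07) = 73.657 dB


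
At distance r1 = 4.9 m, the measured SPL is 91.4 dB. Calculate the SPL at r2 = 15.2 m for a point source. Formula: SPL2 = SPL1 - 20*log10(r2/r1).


r2/r1 = 15.2/4.9 = 3.10204
Correction = 20*log10(3.10204) = 9.83295 dB
SPL2 = 91.4 - 9.83295 = 81.567 dB


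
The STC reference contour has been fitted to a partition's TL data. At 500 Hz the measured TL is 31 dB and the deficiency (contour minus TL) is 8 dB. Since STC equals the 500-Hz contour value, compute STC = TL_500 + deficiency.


By ASTM E413, STC = value of the fitted reference contour at 500 Hz.
Contour value at 500 Hz = TL_500 + deficiency = 31 + 8 = 39
STC = 39


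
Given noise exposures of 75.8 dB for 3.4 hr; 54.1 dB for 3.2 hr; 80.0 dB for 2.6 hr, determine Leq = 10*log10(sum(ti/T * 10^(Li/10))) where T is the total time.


T_total = 3.4 + 3.2 + 2.6 = 9.2 hr
(3.4/9.2) * 10^(75.8/10) = 1.40505e+07
(3.2/9.2) * 10^(54.1/10) = 89405.1
(2.6/9.2) * 10^(80.0/10) = 2.82609e+07
Sum = 1.40505e+07 + 89405.1 + 2.82609e+07 = 4.24008e+07
Leq = 10*log10(4.24008e+07) = 76.274 dB


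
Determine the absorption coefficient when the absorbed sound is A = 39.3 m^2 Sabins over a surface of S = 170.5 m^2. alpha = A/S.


Absorption coefficient = absorbed power / incident power
alpha = A / S = 39.3 / 170.5 = 0.2305


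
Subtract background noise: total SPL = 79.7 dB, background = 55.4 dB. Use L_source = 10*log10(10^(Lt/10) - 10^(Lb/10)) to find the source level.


10^(79.7/10) = 9.33254e+07
10^(55.4/10) = 346737
Difference = 9.33254e+07 - 346737 = 9.29787e+07
L_source = 10*log10(9.29787e+07) = 79.684 dB


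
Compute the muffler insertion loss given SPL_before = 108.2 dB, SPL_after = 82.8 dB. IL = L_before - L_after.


Insertion loss = SPL without muffler - SPL with muffler
IL = 108.2 - 82.8 = 25.4 dB


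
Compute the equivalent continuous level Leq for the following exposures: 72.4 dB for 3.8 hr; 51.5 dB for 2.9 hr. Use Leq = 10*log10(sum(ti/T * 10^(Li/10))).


T_total = 3.8 + 2.9 = 6.7 hr
(3.8/6.7) * 10^(72.4/10) = 9.85618e+06
(2.9/6.7) * 10^(51.5/10) = 61139.7
Sum = 9.85618e+06 + 61139.7 = 9.91732e+06
Leq = 10*log10(9.91732e+06) = 69.964 dB


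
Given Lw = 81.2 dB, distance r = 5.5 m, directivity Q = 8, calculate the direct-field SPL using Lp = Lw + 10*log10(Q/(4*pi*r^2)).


4*pi*r^2 = 4*pi*5.5^2 = 380.133 m^2
Q / (4*pi*r^2) = 8 / 380.133 = 0.0210453
Lp = 81.2 + 10*log10(0.0210453) = 64.432 dB


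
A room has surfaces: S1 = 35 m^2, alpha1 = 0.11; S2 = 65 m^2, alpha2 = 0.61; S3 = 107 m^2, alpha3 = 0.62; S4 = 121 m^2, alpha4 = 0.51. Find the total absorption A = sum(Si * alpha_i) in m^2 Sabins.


35 * 0.11 = 3.85
65 * 0.61 = 39.65
107 * 0.62 = 66.34
121 * 0.51 = 61.71
A_total = 3.85 + 39.65 + 66.34 + 61.71 = 171.55 m^2


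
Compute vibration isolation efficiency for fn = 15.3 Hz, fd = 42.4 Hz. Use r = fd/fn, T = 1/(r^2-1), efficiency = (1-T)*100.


r = 42.4 / 15.3 = 2.77124
r^2 - 1 = 2.77124^2 - 1 = 6.67977
T = 1/6.67977 = 0.149706
Efficiency = (1 - 0.149706)*100 = 85.029 %


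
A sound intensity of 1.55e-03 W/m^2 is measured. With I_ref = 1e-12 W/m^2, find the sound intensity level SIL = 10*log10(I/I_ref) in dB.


I / I_ref = 1.55e-03 / 1e-12 = 1.55e+09
SIL = 10 * log10(1.55e+09) = 91.903 dB


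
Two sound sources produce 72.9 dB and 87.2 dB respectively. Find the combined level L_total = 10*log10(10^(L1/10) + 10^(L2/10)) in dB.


10^(72.9/10) = 1.94984e+07
10^(87.2/10) = 5.24807e+08
Sum = 1.94984e+07 + 5.24807e+08 = 5.44305e+08
L_total = 10*log10(5.44305e+08) = 87.358 dB


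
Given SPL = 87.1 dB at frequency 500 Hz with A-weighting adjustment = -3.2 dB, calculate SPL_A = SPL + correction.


A-weighting table: 500 Hz -> -3.2 dB correction
SPL_A = SPL + correction = 87.1 + (-3.2) = 83.9 dBA


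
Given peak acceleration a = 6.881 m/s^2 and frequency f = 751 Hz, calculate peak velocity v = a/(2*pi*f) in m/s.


omega = 2*pi*f = 2*pi*751 = 4718.67 rad/s
v = a / omega = 6.881 / 4718.67 = 0.0014582 m/s


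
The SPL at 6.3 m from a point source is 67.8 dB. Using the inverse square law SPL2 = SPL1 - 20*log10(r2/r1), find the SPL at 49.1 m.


r2/r1 = 49.1/6.3 = 7.79365
Correction = 20*log10(7.79365) = 17.8348 dB
SPL2 = 67.8 - 17.8348 = 49.965 dB


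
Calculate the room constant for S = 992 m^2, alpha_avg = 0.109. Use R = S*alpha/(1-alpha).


R = 992 * 0.109 / (1 - 0.109) = 121.36 m^2


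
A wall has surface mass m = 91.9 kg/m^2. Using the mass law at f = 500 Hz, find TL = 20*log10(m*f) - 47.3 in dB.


m * f = 91.9 * 500 = 45950
20*log10(45950) = 93.2457 dB
TL = 93.2457 - 47.3 = 45.946 dB


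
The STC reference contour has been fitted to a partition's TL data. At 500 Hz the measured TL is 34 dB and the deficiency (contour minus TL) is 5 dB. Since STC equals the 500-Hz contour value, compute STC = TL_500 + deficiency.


By ASTM E413, STC = value of the fitted reference contour at 500 Hz.
Contour value at 500 Hz = TL_500 + deficiency = 34 + 5 = 39
STC = 39


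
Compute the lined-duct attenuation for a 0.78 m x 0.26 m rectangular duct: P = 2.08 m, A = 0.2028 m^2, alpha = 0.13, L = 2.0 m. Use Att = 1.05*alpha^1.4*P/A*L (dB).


alpha^1.4 = 0.13^1.4 = 0.0574805
Attenuation rate = 1.05 * alpha^1.4 * P / A
= 1.05 * 0.0574805 * 2.08 / 0.2028 = 0.619021 dB/m
Total Att = 0.619021 * 2.0 = 1.238 dB


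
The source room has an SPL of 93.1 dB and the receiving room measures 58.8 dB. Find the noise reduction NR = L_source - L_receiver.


NR = L_source - L_receiver (difference between source and receiving room levels)
NR = 93.1 - 58.8 = 34.3 dB


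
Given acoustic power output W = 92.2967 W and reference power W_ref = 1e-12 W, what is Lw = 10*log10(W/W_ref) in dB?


W / W_ref = 92.2967 / 1e-12 = 9.22967e+13
Lw = 10 * log10(9.22967e+13) = 139.65 dB


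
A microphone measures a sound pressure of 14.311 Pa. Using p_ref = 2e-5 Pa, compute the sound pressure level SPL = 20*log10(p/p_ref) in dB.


p / p_ref = 14.311 / 2e-5 = 715550
SPL = 20 * log10(715550) = 117.09 dB


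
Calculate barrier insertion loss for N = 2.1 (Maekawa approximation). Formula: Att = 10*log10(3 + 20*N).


3 + 20*N = 3 + 20*2.1 = 45
Att = 10*log10(45) = 16.532 dB


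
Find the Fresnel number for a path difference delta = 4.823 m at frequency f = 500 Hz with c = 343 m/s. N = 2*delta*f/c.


N = 2*delta*f/c = 2*delta/lambda, where lambda = c/f
lambda = 343 / 500 = 0.686 m
N = 2 * 4.823 / 0.686 = 14.061


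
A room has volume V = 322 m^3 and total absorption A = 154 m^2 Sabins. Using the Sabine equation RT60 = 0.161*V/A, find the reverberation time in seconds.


RT60 = 0.161 * 322 / 154 = 0.33664 s


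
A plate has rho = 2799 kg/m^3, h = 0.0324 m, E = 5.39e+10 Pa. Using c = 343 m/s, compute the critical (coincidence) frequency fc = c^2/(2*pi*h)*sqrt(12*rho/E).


12*rho/E = 12*2799/5.39e+10 = 6.23154e-07
sqrt(12*rho/E) = sqrt(6.23154e-07) = 0.000789401
c^2/(2*pi*h) = 343^2/(2*pi*0.0324) = 577914
fc = 577914 * 0.000789401 = 456.21 Hz


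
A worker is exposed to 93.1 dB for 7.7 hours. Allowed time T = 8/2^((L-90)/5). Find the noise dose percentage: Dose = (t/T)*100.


T_allowed = 8 / 2^((93.1 - 90)/5) = 5.20537 hr
Dose = 7.7 / 5.20537 * 100 = 147.92 %


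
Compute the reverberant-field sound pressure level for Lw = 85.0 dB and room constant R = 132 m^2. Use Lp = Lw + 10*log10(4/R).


4/R = 4/132 = 0.030303
Lp = 85.0 + 10*log10(0.030303) = 69.815 dB


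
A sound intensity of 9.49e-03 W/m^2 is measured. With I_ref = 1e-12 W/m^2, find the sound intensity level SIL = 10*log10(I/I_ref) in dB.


I / I_ref = 9.49e-03 / 1e-12 = 9.49e+09
SIL = 10 * log10(9.49e+09) = 99.773 dB


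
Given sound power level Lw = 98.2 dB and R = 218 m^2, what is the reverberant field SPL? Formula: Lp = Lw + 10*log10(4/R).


4/R = 4/218 = 0.0183486
Lp = 98.2 + 10*log10(0.0183486) = 80.836 dB


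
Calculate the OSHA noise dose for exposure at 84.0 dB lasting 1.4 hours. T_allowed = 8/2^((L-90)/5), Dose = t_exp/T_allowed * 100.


T_allowed = 8 / 2^((84.0 - 90)/5) = 18.3792 hr
Dose = 1.4 / 18.3792 * 100 = 7.6173 %


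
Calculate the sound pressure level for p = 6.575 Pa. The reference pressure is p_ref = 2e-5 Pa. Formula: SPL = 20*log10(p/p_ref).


p / p_ref = 6.575 / 2e-5 = 328750
SPL = 20 * log10(328750) = 110.34 dB


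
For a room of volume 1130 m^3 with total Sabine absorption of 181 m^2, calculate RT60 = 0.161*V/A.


RT60 = 0.161 * 1130 / 181 = 1.0051 s


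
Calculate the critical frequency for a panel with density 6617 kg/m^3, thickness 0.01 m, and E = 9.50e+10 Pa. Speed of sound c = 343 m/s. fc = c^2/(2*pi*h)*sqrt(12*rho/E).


12*rho/E = 12*6617/9.50e+10 = 8.35832e-07
sqrt(12*rho/E) = sqrt(8.35832e-07) = 0.000914238
c^2/(2*pi*h) = 343^2/(2*pi*0.01) = 1.87244e+06
fc = 1.87244e+06 * 0.000914238 = 1711.9 Hz


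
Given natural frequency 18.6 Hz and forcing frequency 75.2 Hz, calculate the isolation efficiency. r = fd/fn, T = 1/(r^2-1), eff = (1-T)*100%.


r = 75.2 / 18.6 = 4.04301
r^2 - 1 = 4.04301^2 - 1 = 15.3459
T = 1/15.3459 = 0.065164
Efficiency = (1 - 0.065164)*100 = 93.484 %


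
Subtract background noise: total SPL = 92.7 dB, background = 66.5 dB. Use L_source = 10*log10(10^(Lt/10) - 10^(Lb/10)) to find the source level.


10^(92.7/10) = 1.86209e+09
10^(66.5/10) = 4.46684e+06
Difference = 1.86209e+09 - 4.46684e+06 = 1.85762e+09
L_source = 10*log10(1.85762e+09) = 92.69 dB


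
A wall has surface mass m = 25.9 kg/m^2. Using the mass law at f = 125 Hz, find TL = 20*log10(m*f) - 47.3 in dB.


m * f = 25.9 * 125 = 3237.5
20*log10(3237.5) = 70.2042 dB
TL = 70.2042 - 47.3 = 22.904 dB


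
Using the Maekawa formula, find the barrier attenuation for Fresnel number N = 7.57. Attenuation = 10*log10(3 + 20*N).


3 + 20*N = 3 + 20*7.57 = 154.4
Att = 10*log10(154.4) = 21.886 dB


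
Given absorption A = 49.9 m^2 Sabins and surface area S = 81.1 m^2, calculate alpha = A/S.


Absorption coefficient = absorbed power / incident power
alpha = A / S = 49.9 / 81.1 = 0.61529


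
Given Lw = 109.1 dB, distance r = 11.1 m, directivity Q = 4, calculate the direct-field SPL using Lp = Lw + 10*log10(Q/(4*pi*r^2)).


4*pi*r^2 = 4*pi*11.1^2 = 1548.3 m^2
Q / (4*pi*r^2) = 4 / 1548.3 = 0.00258348
Lp = 109.1 + 10*log10(0.00258348) = 83.222 dB


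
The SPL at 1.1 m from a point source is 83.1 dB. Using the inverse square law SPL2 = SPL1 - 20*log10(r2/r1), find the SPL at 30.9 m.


r2/r1 = 30.9/1.1 = 28.0909
Correction = 20*log10(28.0909) = 28.9713 dB
SPL2 = 83.1 - 28.9713 = 54.129 dB


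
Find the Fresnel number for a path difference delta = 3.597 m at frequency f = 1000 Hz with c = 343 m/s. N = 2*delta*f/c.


N = 2*delta*f/c = 2*delta/lambda, where lambda = c/f
lambda = 343 / 1000 = 0.343 m
N = 2 * 3.597 / 0.343 = 20.974


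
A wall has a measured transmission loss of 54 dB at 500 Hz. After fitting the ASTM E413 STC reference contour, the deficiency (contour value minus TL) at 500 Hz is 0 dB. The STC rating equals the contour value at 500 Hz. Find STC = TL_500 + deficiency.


By ASTM E413, STC = value of the fitted reference contour at 500 Hz.
Contour value at 500 Hz = TL_500 + deficiency = 54 + 0 = 54
STC = 54


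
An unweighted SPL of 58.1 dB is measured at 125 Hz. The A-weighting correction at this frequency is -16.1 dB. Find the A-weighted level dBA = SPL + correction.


A-weighting table: 125 Hz -> -16.1 dB correction
SPL_A = SPL + correction = 58.1 + (-16.1) = 42 dBA


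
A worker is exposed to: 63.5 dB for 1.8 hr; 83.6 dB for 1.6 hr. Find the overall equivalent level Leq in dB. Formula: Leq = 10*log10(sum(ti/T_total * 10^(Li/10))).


T_total = 1.8 + 1.6 = 3.4 hr
(1.8/3.4) * 10^(63.5/10) = 1.18521e+06
(1.6/3.4) * 10^(83.6/10) = 1.07806e+08
Sum = 1.18521e+06 + 1.07806e+08 = 1.08991e+08
Leq = 10*log10(1.08991e+08) = 80.374 dB


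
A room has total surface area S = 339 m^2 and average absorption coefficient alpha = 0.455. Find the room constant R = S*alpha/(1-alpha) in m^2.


R = 339 * 0.455 / (1 - 0.455) = 283.02 m^2


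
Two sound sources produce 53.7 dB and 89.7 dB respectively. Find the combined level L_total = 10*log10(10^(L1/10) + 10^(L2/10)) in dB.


10^(53.7/10) = 234423
10^(89.7/10) = 9.33254e+08
Sum = 234423 + 9.33254e+08 = 9.33488e+08
L_total = 10*log10(9.33488e+08) = 89.701 dB


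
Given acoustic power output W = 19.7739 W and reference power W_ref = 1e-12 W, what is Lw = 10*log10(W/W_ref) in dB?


W / W_ref = 19.7739 / 1e-12 = 1.97739e+13
Lw = 10 * log10(1.97739e+13) = 132.96 dB


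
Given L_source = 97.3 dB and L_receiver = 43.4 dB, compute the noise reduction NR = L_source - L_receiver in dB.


NR = L_source - L_receiver (difference between source and receiving room levels)
NR = 97.3 - 43.4 = 53.9 dB


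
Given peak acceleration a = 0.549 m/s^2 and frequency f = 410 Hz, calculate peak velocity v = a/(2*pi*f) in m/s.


omega = 2*pi*f = 2*pi*410 = 2576.11 rad/s
v = a / omega = 0.549 / 2576.11 = 0.00021311 m/s


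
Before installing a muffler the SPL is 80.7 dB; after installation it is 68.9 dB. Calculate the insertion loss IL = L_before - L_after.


Insertion loss = SPL without muffler - SPL with muffler
IL = 80.7 - 68.9 = 11.8 dB


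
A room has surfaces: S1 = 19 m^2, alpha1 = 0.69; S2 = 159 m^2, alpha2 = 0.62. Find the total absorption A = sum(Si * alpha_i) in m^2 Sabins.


19 * 0.69 = 13.11
159 * 0.62 = 98.58
A_total = 13.11 + 98.58 = 111.69 m^2


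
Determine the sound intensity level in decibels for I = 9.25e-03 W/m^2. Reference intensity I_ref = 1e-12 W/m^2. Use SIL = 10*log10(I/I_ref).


I / I_ref = 9.25e-03 / 1e-12 = 9.25e+09
SIL = 10 * log10(9.25e+09) = 99.661 dB


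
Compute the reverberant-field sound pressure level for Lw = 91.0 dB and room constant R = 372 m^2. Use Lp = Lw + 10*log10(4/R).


4/R = 4/372 = 0.0107527
Lp = 91.0 + 10*log10(0.0107527) = 71.315 dB


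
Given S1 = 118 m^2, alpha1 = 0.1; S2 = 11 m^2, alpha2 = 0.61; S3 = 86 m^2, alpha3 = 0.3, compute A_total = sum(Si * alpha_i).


118 * 0.1 = 11.8
11 * 0.61 = 6.71
86 * 0.3 = 25.8
A_total = 11.8 + 6.71 + 25.8 = 44.31 m^2


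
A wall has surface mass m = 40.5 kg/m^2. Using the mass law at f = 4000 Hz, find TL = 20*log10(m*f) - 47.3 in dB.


m * f = 40.5 * 4000 = 162000
20*log10(162000) = 104.19 dB
TL = 104.19 - 47.3 = 56.89 dB


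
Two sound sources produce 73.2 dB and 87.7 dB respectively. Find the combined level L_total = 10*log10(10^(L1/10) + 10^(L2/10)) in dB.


10^(73.2/10) = 2.0893e+07
10^(87.7/10) = 5.88844e+08
Sum = 2.0893e+07 + 5.88844e+08 = 6.09737e+08
L_total = 10*log10(6.09737e+08) = 87.851 dB


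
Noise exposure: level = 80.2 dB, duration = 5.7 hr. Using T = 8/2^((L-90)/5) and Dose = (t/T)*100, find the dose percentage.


T_allowed = 8 / 2^((80.2 - 90)/5) = 31.125 hr
Dose = 5.7 / 31.125 * 100 = 18.313 %


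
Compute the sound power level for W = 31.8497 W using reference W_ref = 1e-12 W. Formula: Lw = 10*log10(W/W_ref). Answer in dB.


W / W_ref = 31.8497 / 1e-12 = 3.18497e+13
Lw = 10 * log10(3.18497e+13) = 135.03 dB


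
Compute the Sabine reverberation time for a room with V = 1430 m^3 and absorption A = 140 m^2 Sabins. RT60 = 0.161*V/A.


RT60 = 0.161 * 1430 / 140 = 1.6445 s


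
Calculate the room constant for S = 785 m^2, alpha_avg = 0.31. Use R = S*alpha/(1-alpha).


R = 785 * 0.31 / (1 - 0.31) = 352.68 m^2


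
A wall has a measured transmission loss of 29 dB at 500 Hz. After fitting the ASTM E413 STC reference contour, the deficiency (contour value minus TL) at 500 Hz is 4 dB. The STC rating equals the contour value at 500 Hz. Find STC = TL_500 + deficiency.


By ASTM E413, STC = value of the fitted reference contour at 500 Hz.
Contour value at 500 Hz = TL_500 + deficiency = 29 + 4 = 33
STC = 33


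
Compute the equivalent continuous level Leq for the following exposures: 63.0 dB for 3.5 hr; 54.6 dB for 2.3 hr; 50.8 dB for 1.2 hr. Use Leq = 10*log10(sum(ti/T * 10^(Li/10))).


T_total = 3.5 + 2.3 + 1.2 = 7.0 hr
(3.5/7.0) * 10^(63.0/10) = 997631
(2.3/7.0) * 10^(54.6/10) = 94761
(1.2/7.0) * 10^(50.8/10) = 20610.2
Sum = 997631 + 94761 + 20610.2 = 1.113e+06
Leq = 10*log10(1.113e+06) = 60.465 dB


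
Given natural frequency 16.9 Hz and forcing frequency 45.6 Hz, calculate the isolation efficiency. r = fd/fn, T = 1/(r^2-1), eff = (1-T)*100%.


r = 45.6 / 16.9 = 2.69822
r^2 - 1 = 2.69822^2 - 1 = 6.28039
T = 1/6.28039 = 0.159226
Efficiency = (1 - 0.159226)*100 = 84.077 %


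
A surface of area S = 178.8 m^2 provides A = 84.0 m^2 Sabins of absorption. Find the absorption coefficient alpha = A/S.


Absorption coefficient = absorbed power / incident power
alpha = A / S = 84.0 / 178.8 = 0.4698


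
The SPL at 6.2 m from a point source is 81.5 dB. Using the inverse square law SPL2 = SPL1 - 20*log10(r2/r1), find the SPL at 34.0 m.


r2/r1 = 34.0/6.2 = 5.48387
Correction = 20*log10(5.48387) = 14.7817 dB
SPL2 = 81.5 - 14.7817 = 66.718 dB


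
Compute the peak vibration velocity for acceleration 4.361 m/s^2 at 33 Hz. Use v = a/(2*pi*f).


omega = 2*pi*f = 2*pi*33 = 207.345 rad/s
v = a / omega = 4.361 / 207.345 = 0.021033 m/s


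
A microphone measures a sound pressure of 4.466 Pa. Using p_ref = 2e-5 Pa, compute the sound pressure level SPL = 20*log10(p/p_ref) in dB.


p / p_ref = 4.466 / 2e-5 = 223300
SPL = 20 * log10(223300) = 106.98 dB


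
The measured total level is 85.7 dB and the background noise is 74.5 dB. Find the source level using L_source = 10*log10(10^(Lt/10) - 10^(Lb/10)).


10^(85.7/10) = 3.71535e+08
10^(74.5/10) = 2.81838e+07
Difference = 3.71535e+08 - 2.81838e+07 = 3.43351e+08
L_source = 10*log10(3.43351e+08) = 85.357 dB


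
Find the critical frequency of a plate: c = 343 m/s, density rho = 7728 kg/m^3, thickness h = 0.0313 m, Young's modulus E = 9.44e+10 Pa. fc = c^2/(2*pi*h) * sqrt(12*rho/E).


12*rho/E = 12*7728/9.44e+10 = 9.82373e-07
sqrt(12*rho/E) = sqrt(9.82373e-07) = 0.000991147
c^2/(2*pi*h) = 343^2/(2*pi*0.0313) = 598224
fc = 598224 * 0.000991147 = 592.93 Hz


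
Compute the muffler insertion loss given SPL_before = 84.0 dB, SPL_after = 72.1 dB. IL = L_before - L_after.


Insertion loss = SPL without muffler - SPL with muffler
IL = 84.0 - 72.1 = 11.9 dB


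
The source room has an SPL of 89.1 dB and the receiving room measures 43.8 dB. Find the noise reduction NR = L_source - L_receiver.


NR = L_source - L_receiver (difference between source and receiving room levels)
NR = 89.1 - 43.8 = 45.3 dB


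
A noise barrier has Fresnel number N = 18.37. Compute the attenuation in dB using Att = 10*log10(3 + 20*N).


3 + 20*N = 3 + 20*18.37 = 370.4
Att = 10*log10(370.4) = 25.687 dB


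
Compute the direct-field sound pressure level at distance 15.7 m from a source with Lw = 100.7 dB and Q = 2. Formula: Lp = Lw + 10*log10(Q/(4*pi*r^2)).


4*pi*r^2 = 4*pi*15.7^2 = 3097.48 m^2
Q / (4*pi*r^2) = 2 / 3097.48 = 0.000645686
Lp = 100.7 + 10*log10(0.000645686) = 68.8 dB


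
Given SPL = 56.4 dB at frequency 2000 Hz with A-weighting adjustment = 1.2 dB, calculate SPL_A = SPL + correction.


A-weighting table: 2000 Hz -> 1.2 dB correction
SPL_A = SPL + correction = 56.4 + (1.2) = 57.6 dBA


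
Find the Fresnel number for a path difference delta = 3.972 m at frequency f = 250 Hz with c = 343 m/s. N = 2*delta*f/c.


N = 2*delta*f/c = 2*delta/lambda, where lambda = c/f
lambda = 343 / 250 = 1.372 m
N = 2 * 3.972 / 1.372 = 5.7901


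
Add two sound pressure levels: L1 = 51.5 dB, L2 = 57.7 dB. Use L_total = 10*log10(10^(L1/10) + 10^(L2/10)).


10^(51.5/10) = 141254
10^(57.7/10) = 588844
Sum = 141254 + 588844 = 730098
L_total = 10*log10(730098) = 58.634 dB


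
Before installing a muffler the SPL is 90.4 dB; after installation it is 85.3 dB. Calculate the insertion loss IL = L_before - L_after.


Insertion loss = SPL without muffler - SPL with muffler
IL = 90.4 - 85.3 = 5.1 dB


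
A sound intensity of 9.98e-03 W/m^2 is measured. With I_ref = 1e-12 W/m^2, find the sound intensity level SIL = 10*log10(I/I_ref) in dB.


I / I_ref = 9.98e-03 / 1e-12 = 9.98e+09
SIL = 10 * log10(9.98e+09) = 99.991 dB


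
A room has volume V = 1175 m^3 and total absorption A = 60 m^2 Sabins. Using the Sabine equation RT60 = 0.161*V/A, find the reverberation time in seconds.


RT60 = 0.161 * 1175 / 60 = 3.1529 s


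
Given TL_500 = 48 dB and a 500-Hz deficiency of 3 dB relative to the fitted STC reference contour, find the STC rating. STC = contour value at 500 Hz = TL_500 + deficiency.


By ASTM E413, STC = value of the fitted reference contour at 500 Hz.
Contour value at 500 Hz = TL_500 + deficiency = 48 + 3 = 51
STC = 51


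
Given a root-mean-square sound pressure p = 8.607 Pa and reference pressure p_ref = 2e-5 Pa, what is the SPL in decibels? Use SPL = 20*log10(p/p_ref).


p / p_ref = 8.607 / 2e-5 = 430350
SPL = 20 * log10(430350) = 112.68 dB


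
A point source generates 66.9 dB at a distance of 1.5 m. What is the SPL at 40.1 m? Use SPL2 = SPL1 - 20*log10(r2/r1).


r2/r1 = 40.1/1.5 = 26.7333
Correction = 20*log10(26.7333) = 28.5411 dB
SPL2 = 66.9 - 28.5411 = 38.359 dB


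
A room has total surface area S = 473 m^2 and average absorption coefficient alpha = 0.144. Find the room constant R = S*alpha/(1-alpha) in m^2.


R = 473 * 0.144 / (1 - 0.144) = 79.57 m^2


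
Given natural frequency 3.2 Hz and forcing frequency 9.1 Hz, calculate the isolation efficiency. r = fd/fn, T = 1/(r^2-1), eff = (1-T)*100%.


r = 9.1 / 3.2 = 2.84375
r^2 - 1 = 2.84375^2 - 1 = 7.08691
T = 1/7.08691 = 0.141105
Efficiency = (1 - 0.141105)*100 = 85.889 %


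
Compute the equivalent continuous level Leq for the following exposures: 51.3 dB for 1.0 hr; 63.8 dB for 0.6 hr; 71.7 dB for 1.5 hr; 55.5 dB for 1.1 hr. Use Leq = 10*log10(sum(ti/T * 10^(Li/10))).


T_total = 1.0 + 0.6 + 1.5 + 1.1 = 4.2 hr
(1.0/4.2) * 10^(51.3/10) = 32118.2
(0.6/4.2) * 10^(63.8/10) = 342690
(1.5/4.2) * 10^(71.7/10) = 5.28253e+06
(1.1/4.2) * 10^(55.5/10) = 92927.3
Sum = 32118.2 + 342690 + 5.28253e+06 + 92927.3 = 5.75027e+06
Leq = 10*log10(5.75027e+06) = 67.597 dB


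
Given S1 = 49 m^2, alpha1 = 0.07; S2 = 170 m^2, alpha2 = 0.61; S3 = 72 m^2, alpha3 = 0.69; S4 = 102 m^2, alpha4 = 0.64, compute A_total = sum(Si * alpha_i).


49 * 0.07 = 3.43
170 * 0.61 = 103.7
72 * 0.69 = 49.68
102 * 0.64 = 65.28
A_total = 3.43 + 103.7 + 49.68 + 65.28 = 222.09 m^2


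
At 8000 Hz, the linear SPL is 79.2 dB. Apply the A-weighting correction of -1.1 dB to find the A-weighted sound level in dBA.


A-weighting table: 8000 Hz -> -1.1 dB correction
SPL_A = SPL + correction = 79.2 + (-1.1) = 78.1 dBA


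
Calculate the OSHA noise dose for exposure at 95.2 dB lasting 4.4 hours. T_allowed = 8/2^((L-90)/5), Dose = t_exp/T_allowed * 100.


T_allowed = 8 / 2^((95.2 - 90)/5) = 3.89062 hr
Dose = 4.4 / 3.89062 * 100 = 113.09 %


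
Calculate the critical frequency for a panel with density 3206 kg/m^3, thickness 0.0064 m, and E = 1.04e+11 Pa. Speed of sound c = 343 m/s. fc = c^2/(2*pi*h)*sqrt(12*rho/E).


12*rho/E = 12*3206/1.04e+11 = 3.69923e-07
sqrt(12*rho/E) = sqrt(3.69923e-07) = 0.000608213
c^2/(2*pi*h) = 343^2/(2*pi*0.0064) = 2.92569e+06
fc = 2.92569e+06 * 0.000608213 = 1779.4 Hz


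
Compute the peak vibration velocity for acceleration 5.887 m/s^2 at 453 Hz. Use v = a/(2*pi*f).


omega = 2*pi*f = 2*pi*453 = 2846.28 rad/s
v = a / omega = 5.887 / 2846.28 = 0.0020683 m/s


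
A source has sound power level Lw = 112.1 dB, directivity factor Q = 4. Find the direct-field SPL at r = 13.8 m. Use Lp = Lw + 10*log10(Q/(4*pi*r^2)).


4*pi*r^2 = 4*pi*13.8^2 = 2393.14 m^2
Q / (4*pi*r^2) = 4 / 2393.14 = 0.00167144
Lp = 112.1 + 10*log10(0.00167144) = 84.331 dB


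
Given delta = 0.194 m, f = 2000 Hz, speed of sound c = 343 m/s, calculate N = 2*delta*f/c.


N = 2*delta*f/c = 2*delta/lambda, where lambda = c/f
lambda = 343 / 2000 = 0.1715 m
N = 2 * 0.194 / 0.1715 = 2.2624


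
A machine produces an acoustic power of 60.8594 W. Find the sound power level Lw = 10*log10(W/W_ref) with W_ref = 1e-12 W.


W / W_ref = 60.8594 / 1e-12 = 6.08594e+13
Lw = 10 * log10(6.08594e+13) = 137.84 dB


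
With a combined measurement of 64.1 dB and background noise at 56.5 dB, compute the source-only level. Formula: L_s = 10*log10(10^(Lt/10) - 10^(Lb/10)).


10^(64.1/10) = 2.5704e+06
10^(56.5/10) = 446684
Difference = 2.5704e+06 - 446684 = 2.12372e+06
L_source = 10*log10(2.12372e+06) = 63.271 dB


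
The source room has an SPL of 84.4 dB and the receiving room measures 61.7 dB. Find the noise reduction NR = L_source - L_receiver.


NR = L_source - L_receiver (difference between source and receiving room levels)
NR = 84.4 - 61.7 = 22.7 dB


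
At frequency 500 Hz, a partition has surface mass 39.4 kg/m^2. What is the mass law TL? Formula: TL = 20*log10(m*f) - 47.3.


m * f = 39.4 * 500 = 19700
20*log10(19700) = 85.8893 dB
TL = 85.8893 - 47.3 = 38.589 dB


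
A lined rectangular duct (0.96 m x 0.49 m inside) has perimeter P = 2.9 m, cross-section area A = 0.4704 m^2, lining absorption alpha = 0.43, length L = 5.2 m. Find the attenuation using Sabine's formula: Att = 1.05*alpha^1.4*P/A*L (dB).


alpha^1.4 = 0.43^1.4 = 0.3068
Attenuation rate = 1.05 * alpha^1.4 * P / A
= 1.05 * 0.3068 * 2.9 / 0.4704 = 1.98598 dB/m
Total Att = 1.98598 * 5.2 = 10.327 dB


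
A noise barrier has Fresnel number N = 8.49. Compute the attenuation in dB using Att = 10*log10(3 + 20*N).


3 + 20*N = 3 + 20*8.49 = 172.8
Att = 10*log10(172.8) = 22.375 dB


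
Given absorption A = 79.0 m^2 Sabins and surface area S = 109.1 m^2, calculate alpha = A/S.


Absorption coefficient = absorbed power / incident power
alpha = A / S = 79.0 / 109.1 = 0.72411


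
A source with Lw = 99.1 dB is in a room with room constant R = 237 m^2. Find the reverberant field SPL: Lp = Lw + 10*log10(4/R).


4/R = 4/237 = 0.0168776
Lp = 99.1 + 10*log10(0.0168776) = 81.373 dB


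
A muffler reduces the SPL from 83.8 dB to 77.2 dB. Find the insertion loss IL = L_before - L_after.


Insertion loss = SPL without muffler - SPL with muffler
IL = 83.8 - 77.2 = 6.6 dB


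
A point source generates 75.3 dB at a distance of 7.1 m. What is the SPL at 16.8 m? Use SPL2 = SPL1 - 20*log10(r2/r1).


r2/r1 = 16.8/7.1 = 2.3662
Correction = 20*log10(2.3662) = 7.48103 dB
SPL2 = 75.3 - 7.48103 = 67.819 dB


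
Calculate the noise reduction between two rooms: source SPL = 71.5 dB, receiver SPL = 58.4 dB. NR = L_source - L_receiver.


NR = L_source - L_receiver (difference between source and receiving room levels)
NR = 71.5 - 58.4 = 13.1 dB


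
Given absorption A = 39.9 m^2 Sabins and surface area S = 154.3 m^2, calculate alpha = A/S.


Absorption coefficient = absorbed power / incident power
alpha = A / S = 39.9 / 154.3 = 0.25859


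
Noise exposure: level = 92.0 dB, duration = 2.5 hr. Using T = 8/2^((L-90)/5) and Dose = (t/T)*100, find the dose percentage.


T_allowed = 8 / 2^((92.0 - 90)/5) = 6.06287 hr
Dose = 2.5 / 6.06287 * 100 = 41.235 %


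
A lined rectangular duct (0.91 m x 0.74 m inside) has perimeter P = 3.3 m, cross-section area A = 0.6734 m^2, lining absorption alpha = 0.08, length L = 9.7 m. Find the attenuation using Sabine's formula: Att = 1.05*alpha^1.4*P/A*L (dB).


alpha^1.4 = 0.08^1.4 = 0.029129
Attenuation rate = 1.05 * alpha^1.4 * P / A
= 1.05 * 0.029129 * 3.3 / 0.6734 = 0.149884 dB/m
Total Att = 0.149884 * 9.7 = 1.4539 dB
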